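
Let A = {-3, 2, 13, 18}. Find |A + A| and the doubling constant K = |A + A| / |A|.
K = |A + A| / |A| = 9/4

Enumerate A + A = {a + b : a, b ∈ A}. With |A| = 4, there are |A|^2 = 16 ordered sum pairs; collecting distinct values, A + A = {-6, -1, 4, 10, 15, 20, 26, 31, 36}, so |A + A| = 9. Thus K = 9/4. For comparison, the minimum possible |A + A| over all 4-element sets is 2·4 − 1 = 7 (so min K = 7/4), attained only by arithmetic progressions.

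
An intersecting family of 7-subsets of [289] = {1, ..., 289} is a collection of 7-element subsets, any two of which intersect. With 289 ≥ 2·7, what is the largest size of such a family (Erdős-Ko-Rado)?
max |F| = C(288, 6) = 752068773456

The Erdős-Ko-Rado theorem states: for n ≥ 2k, an intersecting family of k-subsets of an n-element set has size at most C(n − 1, k − 1), with equality for 'star' families {A ⊆ [n] : |A| = k, i ∈ A} (fix an element i). For n = 289, k = 7: C(288, 6) = 752068773456.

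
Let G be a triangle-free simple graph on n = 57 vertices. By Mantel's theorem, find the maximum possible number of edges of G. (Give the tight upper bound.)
ex(57, K_3) = ⌊57^2/4⌋ = 812

Mantel (1907): a triangle-free graph on n vertices has at most ⌊n^2/4⌋ edges, with equality for the complete bipartite graph K_{⌊n/2⌋, ⌈n/2⌉}. For n = 57: ⌊57^2/4⌋ = ⌊3249/4⌋ = 812. The extremal graph is K_{28, 29}, which has 28·29 = 812 edges.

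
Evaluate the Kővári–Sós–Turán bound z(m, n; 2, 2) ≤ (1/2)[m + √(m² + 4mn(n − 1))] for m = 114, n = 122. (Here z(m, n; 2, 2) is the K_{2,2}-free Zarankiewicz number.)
z(114, 122; 2, 2) ≤ (1/2)[114 + √(114² + 4·114·122·121)] = (1/2)[114 + √6744468] = 1355.5057

Kővári–Sós–Turán: let r_1, ..., r_114 be the row sums and z = Σ r_i the total number of 1s. Each pair of columns can share at most one row with both entries 1 (else a 2×2 all-ones block appears), so Σ_i C(r_i, 2) ≤ C(122, 2) = 7381. By convexity Σ_i C(r_i, 2) ≥ 114·C(z/114, 2) = z(z − 114)/(2·114), giving z² − 114z − 114·122·121 ≤ 0 and hence z ≤ (1/2)[114 + √(12996 + 4·1682868)] = (1/2)[114 + √6744468] ≈ (1/2)(114 + 2597.0114) = 1355.5057.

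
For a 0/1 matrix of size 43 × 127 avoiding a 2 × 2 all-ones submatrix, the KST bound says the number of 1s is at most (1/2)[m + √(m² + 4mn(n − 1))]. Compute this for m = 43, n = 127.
z(43, 127; 2, 2) ≤ (1/2)[43 + √(43² + 4·43·127·126)] = (1/2)[43 + √2754193] = 851.2881

Kővári–Sós–Turán: let r_1, ..., r_43 be the row sums and z = Σ r_i the total number of 1s. Each pair of columns can share at most one row with both entries 1 (else a 2×2 all-ones block appears), so Σ_i C(r_i, 2) ≤ C(127, 2) = 8001. By convexity Σ_i C(r_i, 2) ≥ 43·C(z/43, 2) = z(z − 43)/(2·43), giving z² − 43z − 43·127·126 ≤ 0 and hence z ≤ (1/2)[43 + √(1849 + 4·688086)] = (1/2)[43 + √2754193] ≈ (1/2)(43 + 1659.5762) = 851.2881.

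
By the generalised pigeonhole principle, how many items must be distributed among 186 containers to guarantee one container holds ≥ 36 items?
n = (36 − 1)·186 + 1 = 6511

By the generalised pigeonhole principle, to guarantee some box contains ≥ r objects we need more than (r − 1) · k objects total. Threshold: n = (r − 1) · k + 1. With r = 36 and k = 186: n = 35 · 186 + 1 = 6510 + 1 = 6511. For n = 6510 = 35 · 186, we can put exactly 35 objects in every box, avoiding 36 in any single one — so 6511 is tight.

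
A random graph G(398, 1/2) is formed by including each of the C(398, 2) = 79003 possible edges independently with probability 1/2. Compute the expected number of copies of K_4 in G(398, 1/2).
E[# K_4] = C(398, 4) · (1/2)^C(4, 2) = 1029804105 / 2^6 = 16090689.140625

For each 4-subset S of vertices (there are C(398, 4) = 1029804105 such S), let X_S = 1 if S induces a K_4 (all C(4, 2) = 6 edges present). Then P(X_S = 1) = (1/2)^6 = 1/64. By linearity of expectation, E[# K_4] = C(398, 4) · (1/2)^6 = 1029804105 / 64 = 16090689.140625.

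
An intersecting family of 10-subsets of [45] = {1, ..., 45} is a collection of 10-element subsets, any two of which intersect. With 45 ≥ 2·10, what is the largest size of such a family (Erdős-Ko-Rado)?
max |F| = C(44, 9) = 708930508

The Erdős-Ko-Rado theorem states: for n ≥ 2k, an intersecting family of k-subsets of an n-element set has size at most C(n − 1, k − 1), with equality for 'star' families {A ⊆ [n] : |A| = k, i ∈ A} (fix an element i). For n = 45, k = 10: C(44, 9) = 708930508.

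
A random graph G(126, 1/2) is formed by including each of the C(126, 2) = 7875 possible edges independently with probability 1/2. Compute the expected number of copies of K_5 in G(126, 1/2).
E[# K_5] = C(126, 5) · (1/2)^C(5, 2) = 244222650 / 2^10 = 122111325/512 ≈ 238498.681641

For each 5-subset S of vertices (there are C(126, 5) = 244222650 such S), let X_S = 1 if S induces a K_5 (all C(5, 2) = 10 edges present). Then P(X_S = 1) = (1/2)^10 = 1/1024. By linearity of expectation, E[# K_5] = C(126, 5) · (1/2)^10 = 244222650 / 1024 = 122111325/512 ≈ 238498.681641.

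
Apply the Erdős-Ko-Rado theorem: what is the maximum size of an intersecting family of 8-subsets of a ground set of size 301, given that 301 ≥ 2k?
max |F| = C(300, 7) = 40438559561400

The Erdős-Ko-Rado theorem states: for n ≥ 2k, an intersecting family of k-subsets of an n-element set has size at most C(n − 1, k − 1), with equality for 'star' families {A ⊆ [n] : |A| = k, i ∈ A} (fix an element i). For n = 301, k = 8: C(300, 7) = 40438559561400.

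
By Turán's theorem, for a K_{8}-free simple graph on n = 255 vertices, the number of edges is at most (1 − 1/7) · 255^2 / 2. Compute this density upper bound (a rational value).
Turán density bound = (6/7) · 255^2/2 = 195075/7 ≈ 27867.8571

Turán's theorem: ex(n, K_{r+1}) is achieved by the complete r-partite Turán graph T(n, r) with parts as balanced as possible, and is at most (1 − 1/r) · n^2/2. For r = 7, n = 255: the density bound is (6/7) · 65025/2 = 195075/7 ≈ 27867.8571. The integer-valued extremum is e(T(255, 7)) = 27867, which is strictly less than the density bound 195075/7 since 7 ∤ 255 (the parts of T(255, 7) cannot all be equal).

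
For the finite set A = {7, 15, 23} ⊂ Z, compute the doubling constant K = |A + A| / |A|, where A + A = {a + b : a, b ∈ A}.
K = |A + A| / |A| = 5/3

Enumerate A + A = {a + b : a, b ∈ A}. With |A| = 3, there are |A|^2 = 9 ordered sum pairs; collecting distinct values, A + A = {14, 22, 30, 38, 46}, so |A + A| = 5. Thus K = 5/3. Here |A + A| = 2|A| − 1 = 5, the minimum possible — so K = 5/3 is minimal, which holds iff A is an arithmetic progression.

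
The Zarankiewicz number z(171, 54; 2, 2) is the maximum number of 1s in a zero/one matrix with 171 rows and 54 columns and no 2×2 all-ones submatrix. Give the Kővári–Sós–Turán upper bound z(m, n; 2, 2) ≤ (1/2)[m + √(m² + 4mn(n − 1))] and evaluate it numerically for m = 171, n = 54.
z(171, 54; 2, 2) ≤ (1/2)[171 + √(171² + 4·171·54·53)] = (1/2)[171 + √1986849] = 790.2782

Kővári–Sós–Turán: let r_1, ..., r_171 be the row sums and z = Σ r_i the total number of 1s. Each pair of columns can share at most one row with both entries 1 (else a 2×2 all-ones block appears), so Σ_i C(r_i, 2) ≤ C(54, 2) = 1431. By convexity Σ_i C(r_i, 2) ≥ 171·C(z/171, 2) = z(z − 171)/(2·171), giving z² − 171z − 171·54·53 ≤ 0 and hence z ≤ (1/2)[171 + √(29241 + 4·489402)] = (1/2)[171 + √1986849] ≈ (1/2)(171 + 1409.5563) = 790.2782.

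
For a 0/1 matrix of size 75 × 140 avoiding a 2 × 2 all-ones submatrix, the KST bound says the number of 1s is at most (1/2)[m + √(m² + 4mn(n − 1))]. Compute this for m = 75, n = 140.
z(75, 140; 2, 2) ≤ (1/2)[75 + √(75² + 4·75·140·139)] = (1/2)[75 + √5843625] = 1246.1795

Kővári–Sós–Turán: let r_1, ..., r_75 be the row sums and z = Σ r_i the total number of 1s. Each pair of columns can share at most one row with both entries 1 (else a 2×2 all-ones block appears), so Σ_i C(r_i, 2) ≤ C(140, 2) = 9730. By convexity Σ_i C(r_i, 2) ≥ 75·C(z/75, 2) = z(z − 75)/(2·75), giving z² − 75z − 75·140·139 ≤ 0 and hence z ≤ (1/2)[75 + √(5625 + 4·1459500)] = (1/2)[75 + √5843625] ≈ (1/2)(75 + 2417.3591) = 1246.1795.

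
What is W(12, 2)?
W(12, 2) = 12 + 1 = 13

A 2-term AP is any pair of integers, so a monochromatic 2-AP exists iff some colour is used at least twice. With 12 colours, the colouring i ↦ i on {1, ..., 12} uses each colour once, avoiding any monochromatic pair, so W(12, 2) > 12. For {1, ..., 13}, pigeonhole forces two integers of the same colour, which form a monochromatic 2-AP. Hence W(12, 2) = 13.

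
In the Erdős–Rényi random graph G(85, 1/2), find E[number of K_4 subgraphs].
E[# K_4] = C(85, 4) · (1/2)^C(4, 2) = 2024785 / 2^6 = 31637.265625

For each 4-subset S of vertices (there are C(85, 4) = 2024785 such S), let X_S = 1 if S induces a K_4 (all C(4, 2) = 6 edges present). Then P(X_S = 1) = (1/2)^6 = 1/64. By linearity of expectation, E[# K_4] = C(85, 4) · (1/2)^6 = 2024785 / 64 = 31637.265625.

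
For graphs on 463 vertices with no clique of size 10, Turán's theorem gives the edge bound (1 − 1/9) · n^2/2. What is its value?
Turán density bound = (8/9) · 463^2/2 = 857476/9 ≈ 95275.1111

Turán's theorem: ex(n, K_{r+1}) is achieved by the complete r-partite Turán graph T(n, r) with parts as balanced as possible, and is at most (1 − 1/r) · n^2/2. For r = 9, n = 463: the density bound is (8/9) · 214369/2 = 857476/9 ≈ 95275.1111. The integer-valued extremum is e(T(463, 9)) = 95274, which is strictly less than the density bound 857476/9 since 9 ∤ 463 (the parts of T(463, 9) cannot all be equal).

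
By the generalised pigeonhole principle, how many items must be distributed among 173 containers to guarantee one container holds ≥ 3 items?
n = (3 − 1)·173 + 1 = 347

By the generalised pigeonhole principle, to guarantee some box contains ≥ r objects we need more than (r − 1) · k objects total. Threshold: n = (r − 1) · k + 1. With r = 3 and k = 173: n = 2 · 173 + 1 = 346 + 1 = 347. For n = 346 = 2 · 173, we can put exactly 2 objects in every box, avoiding 3 in any single one — so 347 is tight.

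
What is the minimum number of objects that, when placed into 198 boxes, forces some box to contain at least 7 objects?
n = (7 − 1)·198 + 1 = 1189

By the generalised pigeonhole principle, to guarantee some box contains ≥ r objects we need more than (r − 1) · k objects total. Threshold: n = (r − 1) · k + 1. With r = 7 and k = 198: n = 6 · 198 + 1 = 1188 + 1 = 1189. For n = 1188 = 6 · 198, we can put exactly 6 objects in every box, avoiding 7 in any single one — so 1189 is tight.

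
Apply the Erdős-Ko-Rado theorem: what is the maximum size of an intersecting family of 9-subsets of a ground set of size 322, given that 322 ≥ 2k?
max |F| = C(321, 8) = 2560582877327640

Erdős-Ko-Rado (1961): when n ≥ 2k, max |F| = C(n−1, k−1). The bound is attained by the star {A : i ∈ A} for any fixed i ∈ [n]. Here C(322−1, 9−1) = C(321, 8) = 2560582877327640.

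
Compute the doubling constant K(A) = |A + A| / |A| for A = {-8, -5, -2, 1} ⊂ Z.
K = |A + A| / |A| = 7/4

Enumerate A + A = {a + b : a, b ∈ A}. With |A| = 4, there are |A|^2 = 16 ordered sum pairs; collecting distinct values, A + A = {-16, -13, -10, -7, -4, -1, 2}, so |A + A| = 7. Thus K = 7/4. Here |A + A| = 2|A| − 1 = 7, the minimum possible — so K = 7/4 is minimal, which holds iff A is an arithmetic progression.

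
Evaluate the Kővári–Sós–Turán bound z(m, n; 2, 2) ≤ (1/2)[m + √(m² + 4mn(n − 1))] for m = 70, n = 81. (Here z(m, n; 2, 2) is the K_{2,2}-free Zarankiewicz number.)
z(70, 81; 2, 2) ≤ (1/2)[70 + √(70² + 4·70·81·80)] = (1/2)[70 + √1819300] = 709.4071

Kővári–Sós–Turán: let r_1, ..., r_70 be the row sums and z = Σ r_i the total number of 1s. Each pair of columns can share at most one row with both entries 1 (else a 2×2 all-ones block appears), so Σ_i C(r_i, 2) ≤ C(81, 2) = 3240. By convexity Σ_i C(r_i, 2) ≥ 70·C(z/70, 2) = z(z − 70)/(2·70), giving z² − 70z − 70·81·80 ≤ 0 and hence z ≤ (1/2)[70 + √(4900 + 4·453600)] = (1/2)[70 + √1819300] ≈ (1/2)(70 + 1348.8143) = 709.4071.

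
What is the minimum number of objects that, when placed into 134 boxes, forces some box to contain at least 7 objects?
n = (7 − 1)·134 + 1 = 805

By the generalised pigeonhole principle, to guarantee some box contains ≥ r objects we need more than (r − 1) · k objects total. Threshold: n = (r − 1) · k + 1. With r = 7 and k = 134: n = 6 · 134 + 1 = 804 + 1 = 805. For n = 804 = 6 · 134, we can put exactly 6 objects in every box, avoiding 7 in any single one — so 805 is tight.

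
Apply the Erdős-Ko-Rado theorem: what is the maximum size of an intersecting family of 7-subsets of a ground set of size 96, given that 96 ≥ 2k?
max |F| = C(95, 6) = 869107785

Erdős-Ko-Rado (1961): when n ≥ 2k, max |F| = C(n−1, k−1). The bound is attained by the star {A : i ∈ A} for any fixed i ∈ [n]. Here C(96−1, 7−1) = C(95, 6) = 869107785.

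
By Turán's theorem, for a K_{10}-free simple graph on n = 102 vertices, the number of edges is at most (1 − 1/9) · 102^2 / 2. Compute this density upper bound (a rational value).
Turán density bound = (8/9) · 102^2/2 = 4624

Turán's theorem: ex(n, K_{r+1}) is achieved by the complete r-partite Turán graph T(n, r) with parts as balanced as possible, and is at most (1 − 1/r) · n^2/2. For r = 9, n = 102: the density bound is (8/9) · 10404/2 = 4624. The integer-valued extremum is e(T(102, 9)) = 4623, which is strictly less than the density bound 4624 since 9 ∤ 102 (the parts of T(102, 9) cannot all be equal).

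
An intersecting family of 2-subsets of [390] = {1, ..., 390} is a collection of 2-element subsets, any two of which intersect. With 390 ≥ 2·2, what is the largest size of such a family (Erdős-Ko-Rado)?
max |F| = C(389, 1) = 389

The Erdős-Ko-Rado theorem states: for n ≥ 2k, an intersecting family of k-subsets of an n-element set has size at most C(n − 1, k − 1), with equality for 'star' families {A ⊆ [n] : |A| = k, i ∈ A} (fix an element i). For n = 390, k = 2: C(389, 1) = 389.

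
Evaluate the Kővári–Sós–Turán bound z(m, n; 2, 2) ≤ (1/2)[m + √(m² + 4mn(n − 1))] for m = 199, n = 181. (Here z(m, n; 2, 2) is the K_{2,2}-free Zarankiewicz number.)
z(199, 181; 2, 2) ≤ (1/2)[199 + √(199² + 4·199·181·180)] = (1/2)[199 + √25973281] = 2647.6994

Kővári–Sós–Turán: let r_1, ..., r_199 be the row sums and z = Σ r_i the total number of 1s. Each pair of columns can share at most one row with both entries 1 (else a 2×2 all-ones block appears), so Σ_i C(r_i, 2) ≤ C(181, 2) = 16290. By convexity Σ_i C(r_i, 2) ≥ 199·C(z/199, 2) = z(z − 199)/(2·199), giving z² − 199z − 199·181·180 ≤ 0 and hence z ≤ (1/2)[199 + √(39601 + 4·6483420)] = (1/2)[199 + √25973281] ≈ (1/2)(199 + 5096.3988) = 2647.6994.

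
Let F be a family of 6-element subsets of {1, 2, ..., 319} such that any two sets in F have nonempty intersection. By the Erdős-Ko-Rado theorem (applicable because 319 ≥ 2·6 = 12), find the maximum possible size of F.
max |F| = C(318, 5) = 26256233178

Erdős-Ko-Rado (1961): when n ≥ 2k, max |F| = C(n−1, k−1). The bound is attained by the star {A : i ∈ A} for any fixed i ∈ [n]. Here C(319−1, 6−1) = C(318, 5) = 26256233178.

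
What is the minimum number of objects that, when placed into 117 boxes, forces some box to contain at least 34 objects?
n = (34 − 1)·117 + 1 = 3862

By the generalised pigeonhole principle, to guarantee some box contains ≥ r objects we need more than (r − 1) · k objects total. Threshold: n = (r − 1) · k + 1. With r = 34 and k = 117: n = 33 · 117 + 1 = 3861 + 1 = 3862. For n = 3861 = 33 · 117, we can put exactly 33 objects in every box, avoiding 34 in any single one — so 3862 is tight.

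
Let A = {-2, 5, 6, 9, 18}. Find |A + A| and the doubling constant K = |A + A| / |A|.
K = |A + A| / |A| = 15/5 = 3

Enumerate A + A = {a + b : a, b ∈ A}. With |A| = 5, there are |A|^2 = 25 ordered sum pairs; collecting distinct values, A + A = {-4, 3, 4, 7, 10, 11, 12, 14, 15, 16, 18, 23, 24, 27, 36}, so |A + A| = 15. Thus K = 15/5 = 3. For comparison, the minimum possible |A + A| over all 5-element sets is 2·5 − 1 = 9 (so min K = 9/5), attained only by arithmetic progressions.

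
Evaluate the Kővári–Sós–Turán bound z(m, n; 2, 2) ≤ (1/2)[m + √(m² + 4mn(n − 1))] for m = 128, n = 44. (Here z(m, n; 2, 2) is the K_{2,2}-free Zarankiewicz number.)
z(128, 44; 2, 2) ≤ (1/2)[128 + √(128² + 4·128·44·43)] = (1/2)[128 + √985088] = 560.258

Kővári–Sós–Turán: let r_1, ..., r_128 be the row sums and z = Σ r_i the total number of 1s. Each pair of columns can share at most one row with both entries 1 (else a 2×2 all-ones block appears), so Σ_i C(r_i, 2) ≤ C(44, 2) = 946. By convexity Σ_i C(r_i, 2) ≥ 128·C(z/128, 2) = z(z − 128)/(2·128), giving z² − 128z − 128·44·43 ≤ 0 and hence z ≤ (1/2)[128 + √(16384 + 4·242176)] = (1/2)[128 + √985088] ≈ (1/2)(128 + 992.516) = 560.258.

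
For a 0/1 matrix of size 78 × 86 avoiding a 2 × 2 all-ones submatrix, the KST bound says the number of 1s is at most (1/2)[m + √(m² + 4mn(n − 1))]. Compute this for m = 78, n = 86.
z(78, 86; 2, 2) ≤ (1/2)[78 + √(78² + 4·78·86·85)] = (1/2)[78 + √2286804] = 795.1091

Kővári–Sós–Turán: let r_1, ..., r_78 be the row sums and z = Σ r_i the total number of 1s. Each pair of columns can share at most one row with both entries 1 (else a 2×2 all-ones block appears), so Σ_i C(r_i, 2) ≤ C(86, 2) = 3655. By convexity Σ_i C(r_i, 2) ≥ 78·C(z/78, 2) = z(z − 78)/(2·78), giving z² − 78z − 78·86·85 ≤ 0 and hence z ≤ (1/2)[78 + √(6084 + 4·570180)] = (1/2)[78 + √2286804] ≈ (1/2)(78 + 1512.2182) = 795.1091.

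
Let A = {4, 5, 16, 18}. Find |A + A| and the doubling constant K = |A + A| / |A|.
K = |A + A| / |A| = 10/4 = 5/2

Enumerate A + A = {a + b : a, b ∈ A}. With |A| = 4, there are |A|^2 = 16 ordered sum pairs; collecting distinct values, A + A = {8, 9, 10, 20, 21, 22, 23, 32, 34, 36}, so |A + A| = 10. Thus K = 10/4 = 5/2. For comparison, the minimum possible |A + A| over all 4-element sets is 2·4 − 1 = 7 (so min K = 7/4), attained only by arithmetic progressions.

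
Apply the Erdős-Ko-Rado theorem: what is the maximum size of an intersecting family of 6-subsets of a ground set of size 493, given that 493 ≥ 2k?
max |F| = C(492, 5) = 235391138808

The Erdős-Ko-Rado theorem states: for n ≥ 2k, an intersecting family of k-subsets of an n-element set has size at most C(n − 1, k − 1), with equality for 'star' families {A ⊆ [n] : |A| = k, i ∈ A} (fix an element i). For n = 493, k = 6: C(492, 5) = 235391138808.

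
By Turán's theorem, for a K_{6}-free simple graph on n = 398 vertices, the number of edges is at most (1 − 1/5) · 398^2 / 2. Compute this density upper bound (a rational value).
Turán density bound = (4/5) · 398^2/2 = 316808/5 ≈ 63361.6

Turán's theorem: ex(n, K_{r+1}) is achieved by the complete r-partite Turán graph T(n, r) with parts as balanced as possible, and is at most (1 − 1/r) · n^2/2. For r = 5, n = 398: the density bound is (4/5) · 158404/2 = 316808/5 ≈ 63361.6. The integer-valued extremum is e(T(398, 5)) = 63361, which is strictly less than the density bound 316808/5 since 5 ∤ 398 (the parts of T(398, 5) cannot all be equal).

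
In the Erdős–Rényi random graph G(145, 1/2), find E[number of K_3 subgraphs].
E[# K_3] = C(145, 3) · (1/2)^C(3, 2) = 497640 / 2^3 = 62205

For each 3-subset S of vertices (there are C(145, 3) = 497640 such S), let X_S = 1 if S induces a K_3 (all C(3, 2) = 3 edges present). Then P(X_S = 1) = (1/2)^3 = 1/8. By linearity of expectation, E[# K_3] = C(145, 3) · (1/2)^3 = 497640 / 8 = 62205.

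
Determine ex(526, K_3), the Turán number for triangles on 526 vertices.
ex(526, K_3) = ⌊526^2/4⌋ = 69169

Mantel (1907): a triangle-free graph on n vertices has at most ⌊n^2/4⌋ edges, with equality for the complete bipartite graph K_{⌊n/2⌋, ⌈n/2⌉}. For n = 526: ⌊526^2/4⌋ = ⌊276676/4⌋ = 69169. The extremal graph is K_{263, 263}, which has 263·263 = 69169 edges.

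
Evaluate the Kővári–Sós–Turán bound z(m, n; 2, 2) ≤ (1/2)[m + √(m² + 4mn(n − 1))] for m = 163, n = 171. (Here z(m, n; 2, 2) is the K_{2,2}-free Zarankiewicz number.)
z(163, 171; 2, 2) ≤ (1/2)[163 + √(163² + 4·163·171·170)] = (1/2)[163 + √18980209] = 2259.8141

Kővári–Sós–Turán: let r_1, ..., r_163 be the row sums and z = Σ r_i the total number of 1s. Each pair of columns can share at most one row with both entries 1 (else a 2×2 all-ones block appears), so Σ_i C(r_i, 2) ≤ C(171, 2) = 14535. By convexity Σ_i C(r_i, 2) ≥ 163·C(z/163, 2) = z(z − 163)/(2·163), giving z² − 163z − 163·171·170 ≤ 0 and hence z ≤ (1/2)[163 + √(26569 + 4·4738410)] = (1/2)[163 + √18980209] ≈ (1/2)(163 + 4356.6282) = 2259.8141.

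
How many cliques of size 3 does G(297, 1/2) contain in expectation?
E[# K_3] = C(297, 3) · (1/2)^C(3, 2) = 4322340 / 2^3 = 1080585/2 = 540292.5

For each 3-subset S of vertices (there are C(297, 3) = 4322340 such S), let X_S = 1 if S induces a K_3 (all C(3, 2) = 3 edges present). Then P(X_S = 1) = (1/2)^3 = 1/8. By linearity of expectation, E[# K_3] = C(297, 3) · (1/2)^3 = 4322340 / 8 = 1080585/2 = 540292.5.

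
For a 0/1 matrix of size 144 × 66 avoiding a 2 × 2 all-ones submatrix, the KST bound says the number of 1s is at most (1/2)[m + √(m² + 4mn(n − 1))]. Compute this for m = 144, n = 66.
z(144, 66; 2, 2) ≤ (1/2)[144 + √(144² + 4·144·66·65)] = (1/2)[144 + √2491776] = 861.268

Kővári–Sós–Turán: let r_1, ..., r_144 be the row sums and z = Σ r_i the total number of 1s. Each pair of columns can share at most one row with both entries 1 (else a 2×2 all-ones block appears), so Σ_i C(r_i, 2) ≤ C(66, 2) = 2145. By convexity Σ_i C(r_i, 2) ≥ 144·C(z/144, 2) = z(z − 144)/(2·144), giving z² − 144z − 144·66·65 ≤ 0 and hence z ≤ (1/2)[144 + √(20736 + 4·617760)] = (1/2)[144 + √2491776] ≈ (1/2)(144 + 1578.536) = 861.268.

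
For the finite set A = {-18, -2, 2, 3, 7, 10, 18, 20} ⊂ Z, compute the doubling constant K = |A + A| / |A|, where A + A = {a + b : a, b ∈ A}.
K = |A + A| / |A| = 33/8

Enumerate A + A = {a + b : a, b ∈ A}. With |A| = 8, there are |A|^2 = 64 ordered sum pairs; collecting distinct values, A + A = {-36, -20, -16, -15, -11, -8, -4, 0, 1, 2, 4, 5, 6, 8, 9, 10, 12, 13, 14, 16, 17, 18, 20, 21, 22, 23, 25, 27, 28, 30, 36, 38, 40}, so |A + A| = 33. Thus K = 33/8. For comparison, the minimum possible |A + A| over all 8-element sets is 2·8 − 1 = 15 (so min K = 15/8), attained only by arithmetic progressions.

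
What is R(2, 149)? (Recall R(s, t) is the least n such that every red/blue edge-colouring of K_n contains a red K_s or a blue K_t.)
R(2, 149) = 149

R(2, k) = k for all k ≥ 2: in a 2-colouring of K_k, either some edge is red (a red K_2) or all edges are blue (a blue K_k). And K_{148} coloured all-blue has no blue K_149, so R(2, 149) > 148. Hence R(2, 149) = 149.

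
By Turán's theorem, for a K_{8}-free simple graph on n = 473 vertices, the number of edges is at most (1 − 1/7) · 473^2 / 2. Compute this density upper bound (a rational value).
Turán density bound = (6/7) · 473^2/2 = 671187/7 ≈ 95883.8571

Turán's theorem: ex(n, K_{r+1}) is achieved by the complete r-partite Turán graph T(n, r) with parts as balanced as possible, and is at most (1 − 1/r) · n^2/2. For r = 7, n = 473: the density bound is (6/7) · 223729/2 = 671187/7 ≈ 95883.8571. The integer-valued extremum is e(T(473, 7)) = 95883, which is strictly less than the density bound 671187/7 since 7 ∤ 473 (the parts of T(473, 7) cannot all be equal).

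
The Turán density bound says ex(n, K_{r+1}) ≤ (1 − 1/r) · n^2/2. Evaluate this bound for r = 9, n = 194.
Turán density bound = (8/9) · 194^2/2 = 150544/9 ≈ 16727.1111

Turán's theorem: ex(n, K_{r+1}) is achieved by the complete r-partite Turán graph T(n, r) with parts as balanced as possible, and is at most (1 − 1/r) · n^2/2. For r = 9, n = 194: the density bound is (8/9) · 37636/2 = 150544/9 ≈ 16727.1111. The integer-valued extremum is e(T(194, 9)) = 16726, which is strictly less than the density bound 150544/9 since 9 ∤ 194 (the parts of T(194, 9) cannot all be equal).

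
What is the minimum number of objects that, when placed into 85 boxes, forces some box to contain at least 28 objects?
n = (28 − 1)·85 + 1 = 2296

By the generalised pigeonhole principle, to guarantee some box contains ≥ r objects we need more than (r − 1) · k objects total. Threshold: n = (r − 1) · k + 1. With r = 28 and k = 85: n = 27 · 85 + 1 = 2295 + 1 = 2296. For n = 2295 = 27 · 85, we can put exactly 27 objects in every box, avoiding 28 in any single one — so 2296 is tight.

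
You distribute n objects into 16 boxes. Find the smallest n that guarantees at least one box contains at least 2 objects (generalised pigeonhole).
n = (2 − 1)·16 + 1 = 17

By the generalised pigeonhole principle, to guarantee some box contains ≥ r objects we need more than (r − 1) · k objects total. Threshold: n = (r − 1) · k + 1. With r = 2 and k = 16: n = 1 · 16 + 1 = 16 + 1 = 17. For n = 16 = 1 · 16, we can put exactly 1 objects in every box, avoiding 2 in any single one — so 17 is tight.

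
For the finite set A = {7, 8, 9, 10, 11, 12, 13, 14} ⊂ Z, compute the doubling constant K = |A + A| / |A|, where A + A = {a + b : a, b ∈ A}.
K = |A + A| / |A| = 15/8

Enumerate A + A = {a + b : a, b ∈ A}. With |A| = 8, there are |A|^2 = 64 ordered sum pairs; collecting distinct values, A + A = {14, 15, 16, 17, 18, 19, 20, 21, 22, 23, 24, 25, 26, 27, 28}, so |A + A| = 15. Thus K = 15/8. Here |A + A| = 2|A| − 1 = 15, the minimum possible — so K = 15/8 is minimal, which holds iff A is an arithmetic progression.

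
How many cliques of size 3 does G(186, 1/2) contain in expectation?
E[# K_3] = C(186, 3) · (1/2)^C(3, 2) = 1055240 / 2^3 = 131905

For each 3-subset S of vertices (there are C(186, 3) = 1055240 such S), let X_S = 1 if S induces a K_3 (all C(3, 2) = 3 edges present). Then P(X_S = 1) = (1/2)^3 = 1/8. By linearity of expectation, E[# K_3] = C(186, 3) · (1/2)^3 = 1055240 / 8 = 131905.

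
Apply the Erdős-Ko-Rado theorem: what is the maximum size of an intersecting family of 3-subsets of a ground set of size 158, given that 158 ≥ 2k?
max |F| = C(157, 2) = 12246

Erdős-Ko-Rado (1961): when n ≥ 2k, max |F| = C(n−1, k−1). The bound is attained by the star {A : i ∈ A} for any fixed i ∈ [n]. Here C(158−1, 3−1) = C(157, 2) = 12246.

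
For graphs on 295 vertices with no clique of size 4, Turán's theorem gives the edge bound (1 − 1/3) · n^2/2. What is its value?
Turán density bound = (2/3) · 295^2/2 = 87025/3 ≈ 29008.3333

Turán's theorem: ex(n, K_{r+1}) is achieved by the complete r-partite Turán graph T(n, r) with parts as balanced as possible, and is at most (1 − 1/r) · n^2/2. For r = 3, n = 295: the density bound is (2/3) · 87025/2 = 87025/3 ≈ 29008.3333. The integer-valued extremum is e(T(295, 3)) = 29008, which is strictly less than the density bound 87025/3 since 3 ∤ 295 (the parts of T(295, 3) cannot all be equal).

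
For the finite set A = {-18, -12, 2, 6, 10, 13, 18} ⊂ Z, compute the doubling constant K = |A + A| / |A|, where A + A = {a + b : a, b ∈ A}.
K = |A + A| / |A| = 26/7

Enumerate A + A = {a + b : a, b ∈ A}. With |A| = 7, there are |A|^2 = 49 ordered sum pairs; collecting distinct values, A + A = {-36, -30, -24, -16, -12, -10, -8, -6, -5, -2, 0, 1, 4, 6, 8, 12, 15, 16, 19, 20, 23, 24, 26, 28, 31, 36}, so |A + A| = 26. Thus K = 26/7. For comparison, the minimum possible |A + A| over all 7-element sets is 2·7 − 1 = 13 (so min K = 13/7), attained only by arithmetic progressions.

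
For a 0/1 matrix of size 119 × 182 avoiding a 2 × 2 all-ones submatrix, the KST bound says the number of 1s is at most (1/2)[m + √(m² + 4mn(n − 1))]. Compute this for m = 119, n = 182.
z(119, 182; 2, 2) ≤ (1/2)[119 + √(119² + 4·119·182·181)] = (1/2)[119 + √15694553] = 2040.3176

Kővári–Sós–Turán: let r_1, ..., r_119 be the row sums and z = Σ r_i the total number of 1s. Each pair of columns can share at most one row with both entries 1 (else a 2×2 all-ones block appears), so Σ_i C(r_i, 2) ≤ C(182, 2) = 16471. By convexity Σ_i C(r_i, 2) ≥ 119·C(z/119, 2) = z(z − 119)/(2·119), giving z² − 119z − 119·182·181 ≤ 0 and hence z ≤ (1/2)[119 + √(14161 + 4·3920098)] = (1/2)[119 + √15694553] ≈ (1/2)(119 + 3961.6351) = 2040.3176.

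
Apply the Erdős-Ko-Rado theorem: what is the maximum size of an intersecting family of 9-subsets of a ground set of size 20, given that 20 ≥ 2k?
max |F| = C(19, 8) = 75582

Erdős-Ko-Rado (1961): when n ≥ 2k, max |F| = C(n−1, k−1). The bound is attained by the star {A : i ∈ A} for any fixed i ∈ [n]. Here C(20−1, 9−1) = C(19, 8) = 75582.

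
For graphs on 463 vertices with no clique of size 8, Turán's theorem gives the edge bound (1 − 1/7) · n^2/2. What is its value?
Turán density bound = (6/7) · 463^2/2 = 643107/7 ≈ 91872.4286

Turán's theorem: ex(n, K_{r+1}) is achieved by the complete r-partite Turán graph T(n, r) with parts as balanced as possible, and is at most (1 − 1/r) · n^2/2. For r = 7, n = 463: the density bound is (6/7) · 214369/2 = 643107/7 ≈ 91872.4286. The integer-valued extremum is e(T(463, 7)) = 91872, which is strictly less than the density bound 643107/7 since 7 ∤ 463 (the parts of T(463, 7) cannot all be equal).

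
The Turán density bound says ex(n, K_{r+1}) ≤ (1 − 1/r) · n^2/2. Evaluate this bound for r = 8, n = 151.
Turán density bound = (7/8) · 151^2/2 = 159607/16 ≈ 9975.4375

Turán's theorem: ex(n, K_{r+1}) is achieved by the complete r-partite Turán graph T(n, r) with parts as balanced as possible, and is at most (1 − 1/r) · n^2/2. For r = 8, n = 151: the density bound is (7/8) · 22801/2 = 159607/16 ≈ 9975.4375. The integer-valued extremum is e(T(151, 8)) = 9975, which is strictly less than the density bound 159607/16 since 8 ∤ 151 (the parts of T(151, 8) cannot all be equal).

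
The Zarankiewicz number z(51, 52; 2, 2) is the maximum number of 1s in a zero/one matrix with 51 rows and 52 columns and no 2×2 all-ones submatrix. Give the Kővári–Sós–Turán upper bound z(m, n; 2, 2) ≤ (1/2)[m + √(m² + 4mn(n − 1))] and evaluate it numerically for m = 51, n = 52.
z(51, 52; 2, 2) ≤ (1/2)[51 + √(51² + 4·51·52·51)] = (1/2)[51 + √543609] = 394.1492

Kővári–Sós–Turán: let r_1, ..., r_51 be the row sums and z = Σ r_i the total number of 1s. Each pair of columns can share at most one row with both entries 1 (else a 2×2 all-ones block appears), so Σ_i C(r_i, 2) ≤ C(52, 2) = 1326. By convexity Σ_i C(r_i, 2) ≥ 51·C(z/51, 2) = z(z − 51)/(2·51), giving z² − 51z − 51·52·51 ≤ 0 and hence z ≤ (1/2)[51 + √(2601 + 4·135252)] = (1/2)[51 + √543609] ≈ (1/2)(51 + 737.2984) = 394.1492.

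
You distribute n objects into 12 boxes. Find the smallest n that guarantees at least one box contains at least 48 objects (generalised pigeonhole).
n = (48 − 1)·12 + 1 = 565

By the generalised pigeonhole principle, to guarantee some box contains ≥ r objects we need more than (r − 1) · k objects total. Threshold: n = (r − 1) · k + 1. With r = 48 and k = 12: n = 47 · 12 + 1 = 564 + 1 = 565. For n = 564 = 47 · 12, we can put exactly 47 objects in every box, avoiding 48 in any single one — so 565 is tight.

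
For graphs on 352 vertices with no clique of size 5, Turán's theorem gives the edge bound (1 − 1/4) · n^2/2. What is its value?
Turán density bound = (3/4) · 352^2/2 = 46464

Turán's theorem: ex(n, K_{r+1}) is achieved by the complete r-partite Turán graph T(n, r) with parts as balanced as possible, and is at most (1 − 1/r) · n^2/2. For r = 4, n = 352: the density bound is (3/4) · 123904/2 = 46464. Since 4 ∣ 352, the Turán graph T(352, 4) has parts of equal size 88, and its edge count e(T(352, 4)) = 46464 attains the density bound exactly.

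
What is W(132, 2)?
W(132, 2) = 132 + 1 = 133

A 2-term AP is any pair of integers, so a monochromatic 2-AP exists iff some colour is used at least twice. With 132 colours, the colouring i ↦ i on {1, ..., 132} uses each colour once, avoiding any monochromatic pair, so W(132, 2) > 132. For {1, ..., 133}, pigeonhole forces two integers of the same colour, which form a monochromatic 2-AP. Hence W(132, 2) = 133.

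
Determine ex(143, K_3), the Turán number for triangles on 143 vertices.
ex(143, K_3) = ⌊143^2/4⌋ = 5112

Mantel (1907): a triangle-free graph on n vertices has at most ⌊n^2/4⌋ edges, with equality for the complete bipartite graph K_{⌊n/2⌋, ⌈n/2⌉}. For n = 143: ⌊143^2/4⌋ = ⌊20449/4⌋ = 5112. The extremal graph is K_{71, 72}, which has 71·72 = 5112 edges.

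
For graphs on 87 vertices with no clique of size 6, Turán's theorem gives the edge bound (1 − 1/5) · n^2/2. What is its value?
Turán density bound = (4/5) · 87^2/2 = 15138/5 ≈ 3027.6

Turán's theorem: ex(n, K_{r+1}) is achieved by the complete r-partite Turán graph T(n, r) with parts as balanced as possible, and is at most (1 − 1/r) · n^2/2. For r = 5, n = 87: the density bound is (4/5) · 7569/2 = 15138/5 ≈ 3027.6. The integer-valued extremum is e(T(87, 5)) = 3027, which is strictly less than the density bound 15138/5 since 5 ∤ 87 (the parts of T(87, 5) cannot all be equal).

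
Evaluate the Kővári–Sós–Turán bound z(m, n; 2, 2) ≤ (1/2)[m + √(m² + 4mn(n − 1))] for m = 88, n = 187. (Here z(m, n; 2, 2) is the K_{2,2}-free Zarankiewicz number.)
z(88, 187; 2, 2) ≤ (1/2)[88 + √(88² + 4·88·187·186)] = (1/2)[88 + √12251008] = 1794.072

Kővári–Sós–Turán: let r_1, ..., r_88 be the row sums and z = Σ r_i the total number of 1s. Each pair of columns can share at most one row with both entries 1 (else a 2×2 all-ones block appears), so Σ_i C(r_i, 2) ≤ C(187, 2) = 17391. By convexity Σ_i C(r_i, 2) ≥ 88·C(z/88, 2) = z(z − 88)/(2·88), giving z² − 88z − 88·187·186 ≤ 0 and hence z ≤ (1/2)[88 + √(7744 + 4·3060816)] = (1/2)[88 + √12251008] ≈ (1/2)(88 + 3500.144) = 1794.072.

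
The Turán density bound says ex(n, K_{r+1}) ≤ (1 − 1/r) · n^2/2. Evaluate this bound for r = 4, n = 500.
Turán density bound = (3/4) · 500^2/2 = 93750

Turán's theorem: ex(n, K_{r+1}) is achieved by the complete r-partite Turán graph T(n, r) with parts as balanced as possible, and is at most (1 − 1/r) · n^2/2. For r = 4, n = 500: the density bound is (3/4) · 250000/2 = 93750. Since 4 ∣ 500, the Turán graph T(500, 4) has parts of equal size 125, and its edge count e(T(500, 4)) = 93750 attains the density bound exactly.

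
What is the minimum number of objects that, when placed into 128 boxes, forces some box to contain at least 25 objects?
n = (25 − 1)·128 + 1 = 3073

By the generalised pigeonhole principle, to guarantee some box contains ≥ r objects we need more than (r − 1) · k objects total. Threshold: n = (r − 1) · k + 1. With r = 25 and k = 128: n = 24 · 128 + 1 = 3072 + 1 = 3073. For n = 3072 = 24 · 128, we can put exactly 24 objects in every box, avoiding 25 in any single one — so 3073 is tight.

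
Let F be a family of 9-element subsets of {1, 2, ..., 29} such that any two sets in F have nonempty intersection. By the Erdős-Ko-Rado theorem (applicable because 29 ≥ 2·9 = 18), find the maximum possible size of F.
max |F| = C(28, 8) = 3108105

The Erdős-Ko-Rado theorem states: for n ≥ 2k, an intersecting family of k-subsets of an n-element set has size at most C(n − 1, k − 1), with equality for 'star' families {A ⊆ [n] : |A| = k, i ∈ A} (fix an element i). For n = 29, k = 9: C(28, 8) = 3108105.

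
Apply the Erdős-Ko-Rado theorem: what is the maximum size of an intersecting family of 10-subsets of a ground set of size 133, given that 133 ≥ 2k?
max |F| = C(132, 9) = 25370626424000

The Erdős-Ko-Rado theorem states: for n ≥ 2k, an intersecting family of k-subsets of an n-element set has size at most C(n − 1, k − 1), with equality for 'star' families {A ⊆ [n] : |A| = k, i ∈ A} (fix an element i). For n = 133, k = 10: C(132, 9) = 25370626424000.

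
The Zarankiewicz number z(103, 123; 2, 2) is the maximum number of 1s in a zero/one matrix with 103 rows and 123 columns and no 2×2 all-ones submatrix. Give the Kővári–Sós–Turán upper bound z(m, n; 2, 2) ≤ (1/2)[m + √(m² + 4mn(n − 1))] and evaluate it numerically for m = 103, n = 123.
z(103, 123; 2, 2) ≤ (1/2)[103 + √(103² + 4·103·123·122)] = (1/2)[103 + √6193081] = 1295.7951

Kővári–Sós–Turán: let r_1, ..., r_103 be the row sums and z = Σ r_i the total number of 1s. Each pair of columns can share at most one row with both entries 1 (else a 2×2 all-ones block appears), so Σ_i C(r_i, 2) ≤ C(123, 2) = 7503. By convexity Σ_i C(r_i, 2) ≥ 103·C(z/103, 2) = z(z − 103)/(2·103), giving z² − 103z − 103·123·122 ≤ 0 and hence z ≤ (1/2)[103 + √(10609 + 4·1545618)] = (1/2)[103 + √6193081] ≈ (1/2)(103 + 2488.5902) = 1295.7951.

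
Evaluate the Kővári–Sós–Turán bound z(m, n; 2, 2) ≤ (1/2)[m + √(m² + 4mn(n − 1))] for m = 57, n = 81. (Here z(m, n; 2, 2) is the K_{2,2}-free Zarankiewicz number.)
z(57, 81; 2, 2) ≤ (1/2)[57 + √(57² + 4·57·81·80)] = (1/2)[57 + √1480689] = 636.9178

Kővári–Sós–Turán: let r_1, ..., r_57 be the row sums and z = Σ r_i the total number of 1s. Each pair of columns can share at most one row with both entries 1 (else a 2×2 all-ones block appears), so Σ_i C(r_i, 2) ≤ C(81, 2) = 3240. By convexity Σ_i C(r_i, 2) ≥ 57·C(z/57, 2) = z(z − 57)/(2·57), giving z² − 57z − 57·81·80 ≤ 0 and hence z ≤ (1/2)[57 + √(3249 + 4·369360)] = (1/2)[57 + √1480689] ≈ (1/2)(57 + 1216.8357) = 636.9178.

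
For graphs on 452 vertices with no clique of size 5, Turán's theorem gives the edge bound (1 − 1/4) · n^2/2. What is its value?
Turán density bound = (3/4) · 452^2/2 = 76614

Turán's theorem: ex(n, K_{r+1}) is achieved by the complete r-partite Turán graph T(n, r) with parts as balanced as possible, and is at most (1 − 1/r) · n^2/2. For r = 4, n = 452: the density bound is (3/4) · 204304/2 = 76614. Since 4 ∣ 452, the Turán graph T(452, 4) has parts of equal size 113, and its edge count e(T(452, 4)) = 76614 attains the density bound exactly.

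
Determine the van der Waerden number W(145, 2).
W(145, 2) = 145 + 1 = 146

A 2-term AP is any pair of integers, so a monochromatic 2-AP exists iff some colour is used at least twice. With 145 colours, the colouring i ↦ i on {1, ..., 145} uses each colour once, avoiding any monochromatic pair, so W(145, 2) > 145. For {1, ..., 146}, pigeonhole forces two integers of the same colour, which form a monochromatic 2-AP. Hence W(145, 2) = 146.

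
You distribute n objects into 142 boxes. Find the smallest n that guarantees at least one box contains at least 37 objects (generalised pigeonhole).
n = (37 − 1)·142 + 1 = 5113

By the generalised pigeonhole principle, to guarantee some box contains ≥ r objects we need more than (r − 1) · k objects total. Threshold: n = (r − 1) · k + 1. With r = 37 and k = 142: n = 36 · 142 + 1 = 5112 + 1 = 5113. For n = 5112 = 36 · 142, we can put exactly 36 objects in every box, avoiding 37 in any single one — so 5113 is tight.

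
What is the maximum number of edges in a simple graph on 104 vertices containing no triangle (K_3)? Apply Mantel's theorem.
ex(104, K_3) = ⌊104^2/4⌋ = 2704

Mantel (1907): a triangle-free graph on n vertices has at most ⌊n^2/4⌋ edges, with equality for the complete bipartite graph K_{⌊n/2⌋, ⌈n/2⌉}. For n = 104: ⌊104^2/4⌋ = ⌊10816/4⌋ = 2704. The extremal graph is K_{52, 52}, which has 52·52 = 2704 edges.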